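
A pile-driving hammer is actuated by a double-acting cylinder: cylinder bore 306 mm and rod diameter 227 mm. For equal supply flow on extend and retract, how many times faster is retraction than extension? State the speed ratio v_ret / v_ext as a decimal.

Cap-side area A_cap = π/4 × (306 mm)² = 73540 mm^2
Rod-side annular area A_ann = π/4 × (306² − 227²) = 33070 mm^2
For equal Q, v ∝ 1/A, so v_ret/v_ext = A_cap/A_ann.

v_ret/v_ext ≈ 2.22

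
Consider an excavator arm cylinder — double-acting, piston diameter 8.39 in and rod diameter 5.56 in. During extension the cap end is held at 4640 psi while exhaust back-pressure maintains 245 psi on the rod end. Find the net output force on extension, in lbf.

Cap-side area A_cap = π/4 × (8.39 in)² = 55.29 in^2
Rod-side annular area A_ann = π/4 × (8.39² − 5.56²) = 31.01 in^2
Net thrust = P_cap·A_cap − P_rod·A_ann = 2.565e5 lbf − 7597 lbf

F ≈ 2.49e5 lbf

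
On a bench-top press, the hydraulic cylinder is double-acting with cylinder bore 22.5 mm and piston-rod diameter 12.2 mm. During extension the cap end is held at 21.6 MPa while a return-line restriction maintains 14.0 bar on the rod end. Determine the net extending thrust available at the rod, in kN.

Cap-side area A_cap = π/4 × (22.5 mm)² = 397.6 mm^2
Rod-side annular area A_ann = π/4 × (22.5² − 12.2²) = 280.7 mm^2
Net thrust = P_cap·A_cap − P_rod·A_ann = 8.588 kN − 0.3930 kN

F ≈ 8.20 kN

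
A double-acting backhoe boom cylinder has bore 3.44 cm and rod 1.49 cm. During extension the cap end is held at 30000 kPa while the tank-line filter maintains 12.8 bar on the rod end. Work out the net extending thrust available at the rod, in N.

F ≈ 26900 N

Cap-side area A_cap = π/4 × (3.44 cm)² = 9.294 cm^2
Rod-side annular area A_ann = π/4 × (3.44² − 1.49²) = 7.550 cm^2
Net thrust = P_cap·A_cap − P_rod·A_ann = 27880 N − 966.5 N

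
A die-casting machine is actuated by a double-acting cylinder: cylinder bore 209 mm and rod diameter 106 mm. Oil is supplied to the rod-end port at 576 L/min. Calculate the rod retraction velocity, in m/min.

Rod-side annular area A_ann = π/4 × (209² − 106²) = 25480 mm^2
Flow into the rod-end port fills the annular volume.
v = Q / A

v ≈ 22.6 m/min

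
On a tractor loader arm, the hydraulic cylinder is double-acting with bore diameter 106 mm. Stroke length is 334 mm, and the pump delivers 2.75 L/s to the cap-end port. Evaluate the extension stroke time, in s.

t ≈ 1.07 s

Cap-side area A_cap = π/4 × (106 mm)² = 8825 mm^2
Swept volume V = A × L; t = V / Q = A·L / Q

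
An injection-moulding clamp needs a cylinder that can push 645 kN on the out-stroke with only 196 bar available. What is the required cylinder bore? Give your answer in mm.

Extension force acts on the full piston face: F = P × (π/4)D².
D = √(4F / (πP)) = √(4 × 645 kN / (π × 196 bar))

D ≈ 205 mm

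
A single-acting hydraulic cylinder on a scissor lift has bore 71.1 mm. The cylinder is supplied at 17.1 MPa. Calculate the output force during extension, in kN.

F ≈ 67.9 kN

Cap-side area A_cap = π/4 × (71.1 mm)² = 3970 mm^2
F = P × A_cap = 17.1 MPa × A_cap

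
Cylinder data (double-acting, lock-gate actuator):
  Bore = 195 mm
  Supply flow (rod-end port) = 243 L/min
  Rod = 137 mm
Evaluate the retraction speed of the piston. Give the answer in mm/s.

Rod-side annular area A_ann = π/4 × (195² − 137²) = 15120 mm^2
Flow into the rod-end port fills the annular volume.
v = Q / A

v ≈ 268 mm/s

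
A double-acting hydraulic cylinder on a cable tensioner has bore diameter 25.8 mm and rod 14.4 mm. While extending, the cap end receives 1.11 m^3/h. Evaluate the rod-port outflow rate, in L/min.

Q_out ≈ 12.7 L/min

Cap-side area A_cap = π/4 × (25.8 mm)² = 522.8 mm^2
Rod-side annular area A_ann = π/4 × (25.8² − 14.4²) = 359.9 mm^2
Piston speed v = Q_in/A_cap; rod-end outflow Q_out = v × A_ann = Q_in × A_ann/A_cap.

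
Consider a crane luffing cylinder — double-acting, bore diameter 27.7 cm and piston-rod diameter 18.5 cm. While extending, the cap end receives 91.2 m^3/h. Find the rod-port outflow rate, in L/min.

Cap-side area A_cap = π/4 × (27.7 cm)² = 602.6 cm^2
Rod-side annular area A_ann = π/4 × (27.7² − 18.5²) = 333.8 cm^2
Piston speed v = Q_in/A_cap; rod-end outflow Q_out = v × A_ann = Q_in × A_ann/A_cap.

Q_out ≈ 842 L/min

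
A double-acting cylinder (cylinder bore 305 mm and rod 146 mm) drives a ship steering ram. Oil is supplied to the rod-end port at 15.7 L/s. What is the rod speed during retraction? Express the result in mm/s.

v ≈ 279 mm/s

Rod-side annular area A_ann = π/4 × (305² − 146²) = 56320 mm^2
Flow into the rod-end port fills the annular volume.
v = Q / A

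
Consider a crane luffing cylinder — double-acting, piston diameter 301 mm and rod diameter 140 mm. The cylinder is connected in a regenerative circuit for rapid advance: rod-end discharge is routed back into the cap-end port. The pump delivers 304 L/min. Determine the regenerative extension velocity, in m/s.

In regeneration the rod-end outflow joins the pump flow into the cap end, so the net volume the pump must supply per unit advance equals the rod cross-section area.
Rod cross-section A_rod = π/4 × (140 mm)² = 15390 mm^2
v = Q_pump / A_rod

v ≈ 0.329 m/s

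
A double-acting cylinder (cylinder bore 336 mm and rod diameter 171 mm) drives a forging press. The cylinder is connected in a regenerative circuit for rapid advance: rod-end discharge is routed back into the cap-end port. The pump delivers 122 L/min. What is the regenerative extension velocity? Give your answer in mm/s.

In regeneration the rod-end outflow joins the pump flow into the cap end, so the net volume the pump must supply per unit advance equals the rod cross-section area.
Rod cross-section A_rod = π/4 × (171 mm)² = 22970 mm^2
v = Q_pump / A_rod

v ≈ 88.5 mm/s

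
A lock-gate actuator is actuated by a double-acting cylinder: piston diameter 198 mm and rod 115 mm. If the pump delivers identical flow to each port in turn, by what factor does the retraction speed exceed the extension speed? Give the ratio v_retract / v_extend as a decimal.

Cap-side area A_cap = π/4 × (198 mm)² = 30790 mm^2
Rod-side annular area A_ann = π/4 × (198² − 115²) = 20400 mm^2
For equal Q, v ∝ 1/A, so v_ret/v_ext = A_cap/A_ann.

v_ret/v_ext ≈ 1.51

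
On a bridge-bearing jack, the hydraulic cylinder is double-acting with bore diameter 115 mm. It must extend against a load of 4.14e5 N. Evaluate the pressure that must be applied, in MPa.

Cap-side area A_cap = π/4 × (115 mm)² = 10390 mm^2
P = F / A = 4.14e5 N / A

P ≈ 39.9 MPa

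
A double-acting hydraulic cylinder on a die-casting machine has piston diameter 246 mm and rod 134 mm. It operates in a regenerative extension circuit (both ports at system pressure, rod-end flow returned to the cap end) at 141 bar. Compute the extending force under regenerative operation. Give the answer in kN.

F ≈ 199 kN

With equal pressure on both faces, forces on the annular region cancel; the net push is pressure × rod cross-section.
Rod cross-section A_rod = π/4 × (134 mm)² = 14100 mm^2
F = P × A_rod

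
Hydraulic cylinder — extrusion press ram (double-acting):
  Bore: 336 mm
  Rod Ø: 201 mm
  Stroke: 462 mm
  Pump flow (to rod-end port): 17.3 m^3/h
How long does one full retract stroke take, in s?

t ≈ 5.47 s

Rod-side annular area A_ann = π/4 × (336² − 201²) = 56940 mm^2
Swept volume V = A × L; t = V / Q = A·L / Q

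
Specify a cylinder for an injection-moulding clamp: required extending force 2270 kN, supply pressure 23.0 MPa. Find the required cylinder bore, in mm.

D ≈ 354 mm

Extension force acts on the full piston face: F = P × (π/4)D².
D = √(4F / (πP)) = √(4 × 2270 kN / (π × 23.0 MPa))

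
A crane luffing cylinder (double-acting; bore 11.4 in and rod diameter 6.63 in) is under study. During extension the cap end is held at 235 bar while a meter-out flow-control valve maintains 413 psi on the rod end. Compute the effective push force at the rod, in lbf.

F ≈ 3.20e5 lbf

Cap-side area A_cap = π/4 × (11.4 in)² = 102.1 in^2
Rod-side annular area A_ann = π/4 × (11.4² − 6.63²) = 67.55 in^2
Net thrust = P_cap·A_cap − P_rod·A_ann = 3.479e5 lbf − 27900 lbf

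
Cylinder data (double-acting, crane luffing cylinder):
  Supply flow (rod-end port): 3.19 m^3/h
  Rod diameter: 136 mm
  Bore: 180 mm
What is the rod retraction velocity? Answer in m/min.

Rod-side annular area A_ann = π/4 × (180² − 136²) = 10920 mm^2
Flow into the rod-end port fills the annular volume.
v = Q / A

v ≈ 4.87 m/min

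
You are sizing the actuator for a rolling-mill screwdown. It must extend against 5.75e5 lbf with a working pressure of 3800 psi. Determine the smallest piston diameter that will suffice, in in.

Extension force acts on the full piston face: F = P × (π/4)D².
D = √(4F / (πP)) = √(4 × 5.75e5 lbf / (π × 3800 psi))

D ≈ 13.9 in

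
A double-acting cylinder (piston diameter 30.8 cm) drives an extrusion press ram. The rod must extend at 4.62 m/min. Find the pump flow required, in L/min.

Q ≈ 344 L/min

Cap-side area A_cap = π/4 × (30.8 cm)² = 745.1 cm^2
Q = A × v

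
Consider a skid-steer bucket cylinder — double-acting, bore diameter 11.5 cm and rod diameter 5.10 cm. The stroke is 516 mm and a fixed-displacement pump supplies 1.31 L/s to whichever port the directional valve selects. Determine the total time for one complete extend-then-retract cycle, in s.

t ≈ 7.38 s

Cap-side area A_cap = π/4 × (11.5 cm)² = 103.9 cm^2
Rod-side annular area A_ann = π/4 × (11.5² − 5.10²) = 83.44 cm^2
t_ext = A_cap·L/Q = 4.091 s
t_ret = A_ann·L/Q = 3.287 s
t_cycle = t_ext + t_ret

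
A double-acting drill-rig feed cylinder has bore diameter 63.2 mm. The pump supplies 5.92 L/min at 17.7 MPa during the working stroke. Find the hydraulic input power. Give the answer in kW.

Hydraulic power = P × Q

W ≈ 1.75 kW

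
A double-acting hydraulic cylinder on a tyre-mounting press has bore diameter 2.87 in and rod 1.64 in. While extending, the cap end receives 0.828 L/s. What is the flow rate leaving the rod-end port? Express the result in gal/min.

Cap-side area A_cap = π/4 × (2.87 in)² = 6.469 in^2
Rod-side annular area A_ann = π/4 × (2.87² − 1.64²) = 4.357 in^2
Piston speed v = Q_in/A_cap; rod-end outflow Q_out = v × A_ann = Q_in × A_ann/A_cap.

Q_out ≈ 8.84 gal/min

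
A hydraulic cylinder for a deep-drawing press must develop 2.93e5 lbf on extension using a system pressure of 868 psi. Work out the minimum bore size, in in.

D ≈ 20.7 in

Extension force acts on the full piston face: F = P × (π/4)D².
D = √(4F / (πP)) = √(4 × 2.93e5 lbf / (π × 868 psi))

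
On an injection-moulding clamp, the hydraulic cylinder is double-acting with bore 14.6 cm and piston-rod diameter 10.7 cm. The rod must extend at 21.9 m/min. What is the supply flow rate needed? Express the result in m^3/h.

Q ≈ 22.0 m^3/h

Cap-side area A_cap = π/4 × (14.6 cm)² = 167.4 cm^2
Q = A × v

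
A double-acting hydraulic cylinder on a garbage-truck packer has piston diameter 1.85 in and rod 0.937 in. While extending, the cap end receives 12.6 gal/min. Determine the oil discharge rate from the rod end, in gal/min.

Cap-side area A_cap = π/4 × (1.85 in)² = 2.688 in^2
Rod-side annular area A_ann = π/4 × (1.85² − 0.937²) = 1.998 in^2
Piston speed v = Q_in/A_cap; rod-end outflow Q_out = v × A_ann = Q_in × A_ann/A_cap.

Q_out ≈ 9.37 gal/min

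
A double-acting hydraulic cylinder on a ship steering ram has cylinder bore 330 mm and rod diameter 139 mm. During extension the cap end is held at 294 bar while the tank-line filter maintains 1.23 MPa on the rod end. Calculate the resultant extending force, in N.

F ≈ 2.43e6 N

Cap-side area A_cap = π/4 × (330 mm)² = 85530 mm^2
Rod-side annular area A_ann = π/4 × (330² − 139²) = 70360 mm^2
Net thrust = P_cap·A_cap − P_rod·A_ann = 2.515e6 N − 86540 N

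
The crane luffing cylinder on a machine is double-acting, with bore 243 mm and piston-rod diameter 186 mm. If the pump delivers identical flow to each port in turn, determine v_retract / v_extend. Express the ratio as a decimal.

Cap-side area A_cap = π/4 × (243 mm)² = 46380 mm^2
Rod-side annular area A_ann = π/4 × (243² − 186²) = 19210 mm^2
For equal Q, v ∝ 1/A, so v_ret/v_ext = A_cap/A_ann.

v_ret/v_ext ≈ 2.41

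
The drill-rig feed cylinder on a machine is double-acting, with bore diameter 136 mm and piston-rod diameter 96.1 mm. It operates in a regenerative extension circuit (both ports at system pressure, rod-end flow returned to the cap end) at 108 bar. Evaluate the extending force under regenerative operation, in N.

F ≈ 78300 N

With equal pressure on both faces, forces on the annular region cancel; the net push is pressure × rod cross-section.
Rod cross-section A_rod = π/4 × (96.1 mm)² = 7253 mm^2
F = P × A_rod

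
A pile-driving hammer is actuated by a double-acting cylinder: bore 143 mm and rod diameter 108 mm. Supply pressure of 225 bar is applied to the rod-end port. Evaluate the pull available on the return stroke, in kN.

F ≈ 155 kN

Rod-side annular area A_ann = π/4 × (143² − 108²) = 6900 mm^2
On retraction the pressure acts on the annular area (bore minus rod).
F = P × A_ann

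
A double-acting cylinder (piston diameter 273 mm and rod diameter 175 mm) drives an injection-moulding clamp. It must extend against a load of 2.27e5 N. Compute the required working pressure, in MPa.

P ≈ 3.88 MPa

Cap-side area A_cap = π/4 × (273 mm)² = 58530 mm^2
P = F / A = 2.27e5 N / A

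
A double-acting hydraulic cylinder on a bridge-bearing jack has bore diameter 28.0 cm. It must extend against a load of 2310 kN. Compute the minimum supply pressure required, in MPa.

Cap-side area A_cap = π/4 × (28.0 cm)² = 615.8 cm^2
P = F / A = 2310 kN / A

P ≈ 37.5 MPa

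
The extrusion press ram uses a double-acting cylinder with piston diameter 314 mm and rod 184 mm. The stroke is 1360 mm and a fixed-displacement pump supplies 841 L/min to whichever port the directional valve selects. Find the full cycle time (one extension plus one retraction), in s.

Cap-side area A_cap = π/4 × (314 mm)² = 77440 mm^2
Rod-side annular area A_ann = π/4 × (314² − 184²) = 50850 mm^2
t_ext = A_cap·L/Q = 7.514 s
t_ret = A_ann·L/Q = 4.934 s
t_cycle = t_ext + t_ret

t ≈ 12.4 s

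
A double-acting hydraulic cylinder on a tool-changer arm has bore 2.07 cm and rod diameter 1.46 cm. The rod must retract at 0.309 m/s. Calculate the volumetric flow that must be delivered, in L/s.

Q ≈ 0.0523 L/s

Rod-side annular area A_ann = π/4 × (2.07² − 1.46²) = 1.691 cm^2
Q = A × v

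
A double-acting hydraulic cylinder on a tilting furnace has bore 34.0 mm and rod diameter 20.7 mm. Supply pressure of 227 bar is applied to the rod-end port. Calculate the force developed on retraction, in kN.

F ≈ 13.0 kN

Rod-side annular area A_ann = π/4 × (34.0² − 20.7²) = 571.4 mm^2
On retraction the pressure acts on the annular area (bore minus rod).
F = P × A_ann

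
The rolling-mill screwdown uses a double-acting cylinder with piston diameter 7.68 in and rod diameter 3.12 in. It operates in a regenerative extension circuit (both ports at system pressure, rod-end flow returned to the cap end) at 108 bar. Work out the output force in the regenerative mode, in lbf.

With equal pressure on both faces, forces on the annular region cancel; the net push is pressure × rod cross-section.
Rod cross-section A_rod = π/4 × (3.12 in)² = 7.645 in^2
F = P × A_rod

F ≈ 12000 lbf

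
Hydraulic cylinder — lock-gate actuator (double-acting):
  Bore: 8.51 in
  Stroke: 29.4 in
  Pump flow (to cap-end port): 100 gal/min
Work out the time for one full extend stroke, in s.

Cap-side area A_cap = π/4 × (8.51 in)² = 56.88 in^2
Swept volume V = A × L; t = V / Q = A·L / Q

t ≈ 4.34 s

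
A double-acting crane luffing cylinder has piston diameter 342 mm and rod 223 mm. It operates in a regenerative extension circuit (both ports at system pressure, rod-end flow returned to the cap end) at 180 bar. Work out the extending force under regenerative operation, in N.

With equal pressure on both faces, forces on the annular region cancel; the net push is pressure × rod cross-section.
Rod cross-section A_rod = π/4 × (223 mm)² = 39060 mm^2
F = P × A_rod

F ≈ 7.03e5 N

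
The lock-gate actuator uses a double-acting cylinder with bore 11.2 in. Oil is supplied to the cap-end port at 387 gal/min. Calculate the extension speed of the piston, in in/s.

Cap-side area A_cap = π/4 × (11.2 in)² = 98.52 in^2
v = Q / A

v ≈ 15.1 in/s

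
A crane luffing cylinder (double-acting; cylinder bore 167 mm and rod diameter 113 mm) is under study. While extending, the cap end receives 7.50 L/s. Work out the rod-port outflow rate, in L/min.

Q_out ≈ 244 L/min

Cap-side area A_cap = π/4 × (167 mm)² = 21900 mm^2
Rod-side annular area A_ann = π/4 × (167² − 113²) = 11880 mm^2
Piston speed v = Q_in/A_cap; rod-end outflow Q_out = v × A_ann = Q_in × A_ann/A_cap.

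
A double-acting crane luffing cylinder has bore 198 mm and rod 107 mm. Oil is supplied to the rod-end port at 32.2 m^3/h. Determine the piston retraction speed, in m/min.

Rod-side annular area A_ann = π/4 × (198² − 107²) = 21800 mm^2
Flow into the rod-end port fills the annular volume.
v = Q / A

v ≈ 24.6 m/min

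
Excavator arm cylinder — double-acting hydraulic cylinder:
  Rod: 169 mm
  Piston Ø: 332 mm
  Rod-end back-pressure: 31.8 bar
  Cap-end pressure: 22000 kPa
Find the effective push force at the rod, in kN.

F ≈ 1700 kN

Cap-side area A_cap = π/4 × (332 mm)² = 86570 mm^2
Rod-side annular area A_ann = π/4 × (332² − 169²) = 64140 mm^2
Net thrust = P_cap·A_cap − P_rod·A_ann = 1905 kN − 204.0 kN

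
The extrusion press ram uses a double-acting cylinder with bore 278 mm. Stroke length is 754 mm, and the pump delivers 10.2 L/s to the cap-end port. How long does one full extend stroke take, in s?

Cap-side area A_cap = π/4 × (278 mm)² = 60700 mm^2
Swept volume V = A × L; t = V / Q = A·L / Q

t ≈ 4.49 s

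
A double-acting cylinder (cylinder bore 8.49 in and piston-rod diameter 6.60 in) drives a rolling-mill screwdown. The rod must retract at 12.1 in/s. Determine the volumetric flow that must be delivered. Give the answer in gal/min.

Rod-side annular area A_ann = π/4 × (8.49² − 6.60²) = 22.40 in^2
Q = A × v

Q ≈ 70.4 gal/min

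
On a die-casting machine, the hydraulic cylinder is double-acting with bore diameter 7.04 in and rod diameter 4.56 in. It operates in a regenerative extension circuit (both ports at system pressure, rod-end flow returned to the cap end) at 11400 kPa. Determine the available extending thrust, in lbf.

With equal pressure on both faces, forces on the annular region cancel; the net push is pressure × rod cross-section.
Rod cross-section A_rod = π/4 × (4.56 in)² = 16.33 in^2
F = P × A_rod

F ≈ 27000 lbf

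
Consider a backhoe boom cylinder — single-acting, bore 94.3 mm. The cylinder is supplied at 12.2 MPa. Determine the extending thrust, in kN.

Cap-side area A_cap = π/4 × (94.3 mm)² = 6984 mm^2
F = P × A_cap = 12.2 MPa × A_cap

F ≈ 85.2 kN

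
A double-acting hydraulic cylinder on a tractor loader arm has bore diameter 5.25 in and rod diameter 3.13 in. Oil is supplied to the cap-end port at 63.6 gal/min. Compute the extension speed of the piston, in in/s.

Cap-side area A_cap = π/4 × (5.25 in)² = 21.65 in^2
v = Q / A

v ≈ 11.3 in/s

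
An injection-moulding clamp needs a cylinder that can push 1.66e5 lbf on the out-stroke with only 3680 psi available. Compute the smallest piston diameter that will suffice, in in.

Extension force acts on the full piston face: F = P × (π/4)D².
D = √(4F / (πP)) = √(4 × 1.66e5 lbf / (π × 3680 psi))

D ≈ 7.58 in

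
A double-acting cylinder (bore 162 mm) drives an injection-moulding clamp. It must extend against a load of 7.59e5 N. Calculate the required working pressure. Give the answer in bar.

P ≈ 368 bar

Cap-side area A_cap = π/4 × (162 mm)² = 20610 mm^2
P = F / A = 7.59e5 N / A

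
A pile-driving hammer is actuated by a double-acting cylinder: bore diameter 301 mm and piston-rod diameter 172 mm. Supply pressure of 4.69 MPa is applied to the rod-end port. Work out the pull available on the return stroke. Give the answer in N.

F ≈ 2.25e5 N

Rod-side annular area A_ann = π/4 × (301² − 172²) = 47920 mm^2
On retraction the pressure acts on the annular area (bore minus rod).
F = P × A_ann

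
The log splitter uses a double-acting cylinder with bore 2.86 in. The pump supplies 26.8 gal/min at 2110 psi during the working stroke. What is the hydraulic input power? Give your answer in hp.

Hydraulic power = P × Q

W ≈ 33.0 hp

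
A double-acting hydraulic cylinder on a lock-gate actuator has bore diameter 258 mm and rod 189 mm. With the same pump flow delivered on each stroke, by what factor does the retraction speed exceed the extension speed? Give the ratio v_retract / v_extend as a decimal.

v_ret/v_ext ≈ 2.16

Cap-side area A_cap = π/4 × (258 mm)² = 52280 mm^2
Rod-side annular area A_ann = π/4 × (258² − 189²) = 24220 mm^2
For equal Q, v ∝ 1/A, so v_ret/v_ext = A_cap/A_ann.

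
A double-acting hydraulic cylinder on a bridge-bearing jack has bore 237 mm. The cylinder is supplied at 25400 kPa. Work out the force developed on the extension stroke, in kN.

Cap-side area A_cap = π/4 × (237 mm)² = 44120 mm^2
F = P × A_cap = 25400 kPa × A_cap

F ≈ 1120 kN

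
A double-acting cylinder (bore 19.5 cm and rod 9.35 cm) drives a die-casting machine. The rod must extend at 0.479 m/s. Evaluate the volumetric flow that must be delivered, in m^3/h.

Cap-side area A_cap = π/4 × (19.5 cm)² = 298.6 cm^2
Q = A × v

Q ≈ 51.5 m^3/h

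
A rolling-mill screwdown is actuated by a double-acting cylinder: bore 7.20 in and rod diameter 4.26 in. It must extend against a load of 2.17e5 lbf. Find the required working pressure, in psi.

Cap-side area A_cap = π/4 × (7.20 in)² = 40.72 in^2
P = F / A = 2.17e5 lbf / A

P ≈ 5330 psi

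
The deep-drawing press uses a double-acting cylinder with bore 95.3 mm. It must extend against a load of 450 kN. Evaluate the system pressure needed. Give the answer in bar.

Cap-side area A_cap = π/4 × (95.3 mm)² = 7133 mm^2
P = F / A = 450 kN / A

P ≈ 631 bar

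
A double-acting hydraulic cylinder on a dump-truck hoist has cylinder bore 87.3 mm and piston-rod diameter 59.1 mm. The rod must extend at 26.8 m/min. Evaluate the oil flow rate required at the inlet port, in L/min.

Cap-side area A_cap = π/4 × (87.3 mm)² = 5986 mm^2
Q = A × v

Q ≈ 160 L/min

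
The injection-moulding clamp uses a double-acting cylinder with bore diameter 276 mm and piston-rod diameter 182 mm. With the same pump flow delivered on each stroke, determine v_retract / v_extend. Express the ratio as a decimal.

v_ret/v_ext ≈ 1.77

Cap-side area A_cap = π/4 × (276 mm)² = 59830 mm^2
Rod-side annular area A_ann = π/4 × (276² − 182²) = 33810 mm^2
For equal Q, v ∝ 1/A, so v_ret/v_ext = A_cap/A_ann.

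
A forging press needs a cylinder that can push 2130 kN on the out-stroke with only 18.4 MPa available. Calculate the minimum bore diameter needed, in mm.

Extension force acts on the full piston face: F = P × (π/4)D².
D = √(4F / (πP)) = √(4 × 2130 kN / (π × 18.4 MPa))

D ≈ 384 mm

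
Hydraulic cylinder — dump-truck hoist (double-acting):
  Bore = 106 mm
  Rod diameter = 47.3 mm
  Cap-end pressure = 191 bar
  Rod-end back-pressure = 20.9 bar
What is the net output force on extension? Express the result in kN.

Cap-side area A_cap = π/4 × (106 mm)² = 8825 mm^2
Rod-side annular area A_ann = π/4 × (106² − 47.3²) = 7068 mm^2
Net thrust = P_cap·A_cap − P_rod·A_ann = 168.6 kN − 14.77 kN

F ≈ 154 kN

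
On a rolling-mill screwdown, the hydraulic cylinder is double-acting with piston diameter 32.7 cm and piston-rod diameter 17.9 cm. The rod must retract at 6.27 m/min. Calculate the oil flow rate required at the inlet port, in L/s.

Rod-side annular area A_ann = π/4 × (32.7² − 17.9²) = 588.2 cm^2
Q = A × v

Q ≈ 6.15 L/s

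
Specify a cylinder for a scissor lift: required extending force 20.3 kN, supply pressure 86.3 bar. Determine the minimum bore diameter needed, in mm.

D ≈ 54.7 mm

Extension force acts on the full piston face: F = P × (π/4)D².
D = √(4F / (πP)) = √(4 × 20.3 kN / (π × 86.3 bar))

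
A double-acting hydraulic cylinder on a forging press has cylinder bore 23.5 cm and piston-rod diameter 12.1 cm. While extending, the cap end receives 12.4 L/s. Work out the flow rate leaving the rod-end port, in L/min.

Q_out ≈ 547 L/min

Cap-side area A_cap = π/4 × (23.5 cm)² = 433.7 cm^2
Rod-side annular area A_ann = π/4 × (23.5² − 12.1²) = 318.7 cm^2
Piston speed v = Q_in/A_cap; rod-end outflow Q_out = v × A_ann = Q_in × A_ann/A_cap.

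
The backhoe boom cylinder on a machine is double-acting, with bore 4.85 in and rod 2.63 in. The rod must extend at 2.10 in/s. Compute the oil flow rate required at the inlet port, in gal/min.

Q ≈ 10.1 gal/min

Cap-side area A_cap = π/4 × (4.85 in)² = 18.47 in^2
Q = A × v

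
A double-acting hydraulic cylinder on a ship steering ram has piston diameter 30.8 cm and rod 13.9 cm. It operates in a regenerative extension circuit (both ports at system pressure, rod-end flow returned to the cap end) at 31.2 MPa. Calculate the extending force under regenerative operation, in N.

With equal pressure on both faces, forces on the annular region cancel; the net push is pressure × rod cross-section.
Rod cross-section A_rod = π/4 × (13.9 cm)² = 151.7 cm^2
F = P × A_rod

F ≈ 4.73e5 N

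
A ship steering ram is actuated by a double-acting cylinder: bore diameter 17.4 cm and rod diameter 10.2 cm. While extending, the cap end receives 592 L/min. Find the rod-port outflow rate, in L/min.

Q_out ≈ 389 L/min

Cap-side area A_cap = π/4 × (17.4 cm)² = 237.8 cm^2
Rod-side annular area A_ann = π/4 × (17.4² − 10.2²) = 156.1 cm^2
Piston speed v = Q_in/A_cap; rod-end outflow Q_out = v × A_ann = Q_in × A_ann/A_cap.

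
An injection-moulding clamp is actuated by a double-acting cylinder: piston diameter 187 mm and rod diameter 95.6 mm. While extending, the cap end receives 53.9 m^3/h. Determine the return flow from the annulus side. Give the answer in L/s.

Q_out ≈ 11.1 L/s

Cap-side area A_cap = π/4 × (187 mm)² = 27460 mm^2
Rod-side annular area A_ann = π/4 × (187² − 95.6²) = 20290 mm^2
Piston speed v = Q_in/A_cap; rod-end outflow Q_out = v × A_ann = Q_in × A_ann/A_cap.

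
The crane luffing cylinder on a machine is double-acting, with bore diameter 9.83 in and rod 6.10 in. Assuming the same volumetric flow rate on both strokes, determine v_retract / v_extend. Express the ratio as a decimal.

Cap-side area A_cap = π/4 × (9.83 in)² = 75.89 in^2
Rod-side annular area A_ann = π/4 × (9.83² − 6.10²) = 46.67 in^2
For equal Q, v ∝ 1/A, so v_ret/v_ext = A_cap/A_ann.

v_ret/v_ext ≈ 1.63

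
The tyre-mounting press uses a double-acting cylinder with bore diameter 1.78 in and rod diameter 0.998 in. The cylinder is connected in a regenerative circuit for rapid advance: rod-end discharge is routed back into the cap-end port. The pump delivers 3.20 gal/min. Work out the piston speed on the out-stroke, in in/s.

In regeneration the rod-end outflow joins the pump flow into the cap end, so the net volume the pump must supply per unit advance equals the rod cross-section area.
Rod cross-section A_rod = π/4 × (0.998 in)² = 0.7823 in^2
v = Q_pump / A_rod

v ≈ 15.7 in/s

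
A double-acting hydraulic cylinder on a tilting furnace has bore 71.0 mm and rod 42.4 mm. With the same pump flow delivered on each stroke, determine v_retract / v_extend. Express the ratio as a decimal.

Cap-side area A_cap = π/4 × (71.0 mm)² = 3959 mm^2
Rod-side annular area A_ann = π/4 × (71.0² − 42.4²) = 2547 mm^2
For equal Q, v ∝ 1/A, so v_ret/v_ext = A_cap/A_ann.

v_ret/v_ext ≈ 1.55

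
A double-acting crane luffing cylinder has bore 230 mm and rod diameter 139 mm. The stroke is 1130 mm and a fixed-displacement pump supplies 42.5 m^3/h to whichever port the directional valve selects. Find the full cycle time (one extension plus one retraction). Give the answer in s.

t ≈ 6.50 s

Cap-side area A_cap = π/4 × (230 mm)² = 41550 mm^2
Rod-side annular area A_ann = π/4 × (230² − 139²) = 26370 mm^2
t_ext = A_cap·L/Q = 3.977 s
t_ret = A_ann·L/Q = 2.524 s
t_cycle = t_ext + t_ret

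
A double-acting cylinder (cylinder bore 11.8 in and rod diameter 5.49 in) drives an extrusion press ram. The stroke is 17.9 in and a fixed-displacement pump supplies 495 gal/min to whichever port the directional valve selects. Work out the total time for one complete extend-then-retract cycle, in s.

Cap-side area A_cap = π/4 × (11.8 in)² = 109.4 in^2
Rod-side annular area A_ann = π/4 × (11.8² − 5.49²) = 85.69 in^2
t_ext = A_cap·L/Q = 1.027 s
t_ret = A_ann·L/Q = 0.8048 s
t_cycle = t_ext + t_ret

t ≈ 1.83 s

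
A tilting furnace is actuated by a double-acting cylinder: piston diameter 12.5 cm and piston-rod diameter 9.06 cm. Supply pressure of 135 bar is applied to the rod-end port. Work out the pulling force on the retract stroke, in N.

F ≈ 78600 N

Rod-side annular area A_ann = π/4 × (12.5² − 9.06²) = 58.25 cm^2
On retraction the pressure acts on the annular area (bore minus rod).
F = P × A_ann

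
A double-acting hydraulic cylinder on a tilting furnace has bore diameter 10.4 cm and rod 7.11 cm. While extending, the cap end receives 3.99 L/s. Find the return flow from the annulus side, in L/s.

Q_out ≈ 2.13 L/s

Cap-side area A_cap = π/4 × (10.4 cm)² = 84.95 cm^2
Rod-side annular area A_ann = π/4 × (10.4² − 7.11²) = 45.25 cm^2
Piston speed v = Q_in/A_cap; rod-end outflow Q_out = v × A_ann = Q_in × A_ann/A_cap.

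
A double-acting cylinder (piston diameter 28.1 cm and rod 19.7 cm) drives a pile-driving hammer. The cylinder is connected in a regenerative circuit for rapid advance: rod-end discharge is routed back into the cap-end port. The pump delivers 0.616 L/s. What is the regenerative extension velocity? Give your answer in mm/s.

In regeneration the rod-end outflow joins the pump flow into the cap end, so the net volume the pump must supply per unit advance equals the rod cross-section area.
Rod cross-section A_rod = π/4 × (19.7 cm)² = 304.8 cm^2
v = Q_pump / A_rod

v ≈ 20.2 mm/s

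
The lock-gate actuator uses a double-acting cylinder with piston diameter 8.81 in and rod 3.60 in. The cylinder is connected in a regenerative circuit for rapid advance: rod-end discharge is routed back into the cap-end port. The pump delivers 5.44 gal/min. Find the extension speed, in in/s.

v ≈ 2.06 in/s

In regeneration the rod-end outflow joins the pump flow into the cap end, so the net volume the pump must supply per unit advance equals the rod cross-section area.
Rod cross-section A_rod = π/4 × (3.60 in)² = 10.18 in^2
v = Q_pump / A_rod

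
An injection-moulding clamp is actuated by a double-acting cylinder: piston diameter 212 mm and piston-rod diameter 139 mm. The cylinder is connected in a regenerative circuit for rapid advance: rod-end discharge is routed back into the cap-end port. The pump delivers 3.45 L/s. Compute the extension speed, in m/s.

In regeneration the rod-end outflow joins the pump flow into the cap end, so the net volume the pump must supply per unit advance equals the rod cross-section area.
Rod cross-section A_rod = π/4 × (139 mm)² = 15170 mm^2
v = Q_pump / A_rod

v ≈ 0.227 m/s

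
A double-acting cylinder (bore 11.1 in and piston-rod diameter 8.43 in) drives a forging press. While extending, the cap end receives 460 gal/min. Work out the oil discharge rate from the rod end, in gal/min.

Cap-side area A_cap = π/4 × (11.1 in)² = 96.77 in^2
Rod-side annular area A_ann = π/4 × (11.1² − 8.43²) = 40.95 in^2
Piston speed v = Q_in/A_cap; rod-end outflow Q_out = v × A_ann = Q_in × A_ann/A_cap.

Q_out ≈ 195 gal/min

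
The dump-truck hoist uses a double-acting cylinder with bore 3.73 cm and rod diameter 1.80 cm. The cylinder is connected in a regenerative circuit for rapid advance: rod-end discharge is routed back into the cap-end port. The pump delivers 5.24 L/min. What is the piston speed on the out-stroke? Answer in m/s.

In regeneration the rod-end outflow joins the pump flow into the cap end, so the net volume the pump must supply per unit advance equals the rod cross-section area.
Rod cross-section A_rod = π/4 × (1.80 cm)² = 2.545 cm^2
v = Q_pump / A_rod

v ≈ 0.343 m/s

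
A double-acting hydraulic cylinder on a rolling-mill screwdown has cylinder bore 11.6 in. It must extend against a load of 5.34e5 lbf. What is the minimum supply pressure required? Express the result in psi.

P ≈ 5050 psi

Cap-side area A_cap = π/4 × (11.6 in)² = 105.7 in^2
P = F / A = 5.34e5 lbf / A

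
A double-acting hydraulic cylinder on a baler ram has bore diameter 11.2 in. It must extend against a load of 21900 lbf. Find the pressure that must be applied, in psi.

P ≈ 222 psi

Cap-side area A_cap = π/4 × (11.2 in)² = 98.52 in^2
P = F / A = 21900 lbf / A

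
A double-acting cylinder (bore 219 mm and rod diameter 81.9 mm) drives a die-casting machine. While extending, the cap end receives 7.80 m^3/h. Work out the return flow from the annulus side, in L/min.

Q_out ≈ 112 L/min

Cap-side area A_cap = π/4 × (219 mm)² = 37670 mm^2
Rod-side annular area A_ann = π/4 × (219² − 81.9²) = 32400 mm^2
Piston speed v = Q_in/A_cap; rod-end outflow Q_out = v × A_ann = Q_in × A_ann/A_cap.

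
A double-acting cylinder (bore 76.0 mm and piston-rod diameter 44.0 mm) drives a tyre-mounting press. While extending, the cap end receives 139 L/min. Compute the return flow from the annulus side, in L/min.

Cap-side area A_cap = π/4 × (76.0 mm)² = 4536 mm^2
Rod-side annular area A_ann = π/4 × (76.0² − 44.0²) = 3016 mm^2
Piston speed v = Q_in/A_cap; rod-end outflow Q_out = v × A_ann = Q_in × A_ann/A_cap.

Q_out ≈ 92.4 L/min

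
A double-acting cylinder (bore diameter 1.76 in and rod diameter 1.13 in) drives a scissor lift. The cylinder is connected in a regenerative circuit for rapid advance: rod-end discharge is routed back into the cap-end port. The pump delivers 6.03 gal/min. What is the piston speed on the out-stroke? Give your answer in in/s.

In regeneration the rod-end outflow joins the pump flow into the cap end, so the net volume the pump must supply per unit advance equals the rod cross-section area.
Rod cross-section A_rod = π/4 × (1.13 in)² = 1.003 in^2
v = Q_pump / A_rod

v ≈ 23.1 in/s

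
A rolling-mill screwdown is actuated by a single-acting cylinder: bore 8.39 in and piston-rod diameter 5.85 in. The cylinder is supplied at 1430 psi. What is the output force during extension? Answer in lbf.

Cap-side area A_cap = π/4 × (8.39 in)² = 55.29 in^2
F = P × A_cap = 1430 psi × A_cap

F ≈ 79100 lbf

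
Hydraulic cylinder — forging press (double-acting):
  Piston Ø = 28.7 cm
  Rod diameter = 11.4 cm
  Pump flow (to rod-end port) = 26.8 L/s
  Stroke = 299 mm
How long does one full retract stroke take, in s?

t ≈ 0.608 s

Rod-side annular area A_ann = π/4 × (28.7² − 11.4²) = 544.9 cm^2
Swept volume V = A × L; t = V / Q = A·L / Q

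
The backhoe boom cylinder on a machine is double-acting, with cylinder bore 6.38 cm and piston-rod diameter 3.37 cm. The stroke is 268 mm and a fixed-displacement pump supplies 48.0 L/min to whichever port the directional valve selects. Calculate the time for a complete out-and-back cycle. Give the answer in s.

Cap-side area A_cap = π/4 × (6.38 cm)² = 31.97 cm^2
Rod-side annular area A_ann = π/4 × (6.38² − 3.37²) = 23.05 cm^2
t_ext = A_cap·L/Q = 1.071 s
t_ret = A_ann·L/Q = 0.7722 s
t_cycle = t_ext + t_ret

t ≈ 1.84 s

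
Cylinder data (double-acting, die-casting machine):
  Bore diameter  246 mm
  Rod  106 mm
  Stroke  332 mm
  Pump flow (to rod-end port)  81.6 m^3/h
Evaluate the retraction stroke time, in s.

t ≈ 0.567 s

Rod-side annular area A_ann = π/4 × (246² − 106²) = 38700 mm^2
Swept volume V = A × L; t = V / Q = A·L / Q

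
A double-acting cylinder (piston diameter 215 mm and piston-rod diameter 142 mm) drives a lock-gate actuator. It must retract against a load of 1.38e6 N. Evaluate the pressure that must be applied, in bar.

P ≈ 674 bar

Rod-side annular area A_ann = π/4 × (215² − 142²) = 20470 mm^2
Retraction: pressure acts on the annular area.
P = F / A = 1.38e6 N / A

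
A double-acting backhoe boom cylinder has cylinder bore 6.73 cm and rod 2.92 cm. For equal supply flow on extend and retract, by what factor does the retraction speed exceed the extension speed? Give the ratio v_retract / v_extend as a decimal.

v_ret/v_ext ≈ 1.23

Cap-side area A_cap = π/4 × (6.73 cm)² = 35.57 cm^2
Rod-side annular area A_ann = π/4 × (6.73² − 2.92²) = 28.88 cm^2
For equal Q, v ∝ 1/A, so v_ret/v_ext = A_cap/A_ann.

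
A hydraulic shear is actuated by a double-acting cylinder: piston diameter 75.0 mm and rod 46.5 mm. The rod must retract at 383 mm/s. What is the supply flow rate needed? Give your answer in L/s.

Q ≈ 1.04 L/s

Rod-side annular area A_ann = π/4 × (75.0² − 46.5²) = 2720 mm^2
Q = A × v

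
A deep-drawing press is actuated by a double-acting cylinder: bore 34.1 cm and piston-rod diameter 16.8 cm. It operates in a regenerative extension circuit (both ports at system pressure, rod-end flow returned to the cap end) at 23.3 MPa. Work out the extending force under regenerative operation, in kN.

F ≈ 516 kN

With equal pressure on both faces, forces on the annular region cancel; the net push is pressure × rod cross-section.
Rod cross-section A_rod = π/4 × (16.8 cm)² = 221.7 cm^2
F = P × A_rod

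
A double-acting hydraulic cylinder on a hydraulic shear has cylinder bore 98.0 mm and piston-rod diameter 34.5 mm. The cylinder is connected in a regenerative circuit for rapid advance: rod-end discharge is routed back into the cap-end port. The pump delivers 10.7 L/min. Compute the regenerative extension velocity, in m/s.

v ≈ 0.191 m/s

In regeneration the rod-end outflow joins the pump flow into the cap end, so the net volume the pump must supply per unit advance equals the rod cross-section area.
Rod cross-section A_rod = π/4 × (34.5 mm)² = 934.8 mm^2
v = Q_pump / A_rod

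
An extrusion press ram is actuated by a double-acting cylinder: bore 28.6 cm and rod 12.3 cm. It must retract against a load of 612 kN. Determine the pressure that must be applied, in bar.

Rod-side annular area A_ann = π/4 × (28.6² − 12.3²) = 523.6 cm^2
Retraction: pressure acts on the annular area.
P = F / A = 612 kN / A

P ≈ 117 bar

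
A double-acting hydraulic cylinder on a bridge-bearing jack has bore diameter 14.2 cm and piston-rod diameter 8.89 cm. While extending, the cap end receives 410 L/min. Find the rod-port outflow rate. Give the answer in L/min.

Q_out ≈ 249 L/min

Cap-side area A_cap = π/4 × (14.2 cm)² = 158.4 cm^2
Rod-side annular area A_ann = π/4 × (14.2² − 8.89²) = 96.30 cm^2
Piston speed v = Q_in/A_cap; rod-end outflow Q_out = v × A_ann = Q_in × A_ann/A_cap.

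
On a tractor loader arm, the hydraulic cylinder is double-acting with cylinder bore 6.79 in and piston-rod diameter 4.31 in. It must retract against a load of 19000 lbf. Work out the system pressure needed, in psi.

Rod-side annular area A_ann = π/4 × (6.79² − 4.31²) = 21.62 in^2
Retraction: pressure acts on the annular area.
P = F / A = 19000 lbf / A

P ≈ 879 psi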